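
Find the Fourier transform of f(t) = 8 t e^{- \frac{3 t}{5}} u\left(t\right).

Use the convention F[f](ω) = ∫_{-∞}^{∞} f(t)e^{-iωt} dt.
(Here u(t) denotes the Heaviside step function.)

F(ω) = \frac{200}{\left(5 i \omega + 3\right)^{2}}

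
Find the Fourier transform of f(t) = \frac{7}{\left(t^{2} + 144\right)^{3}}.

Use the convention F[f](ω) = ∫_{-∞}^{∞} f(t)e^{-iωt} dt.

F(ω) = \frac{7 \pi \left(48 \omega^{2} + 12 \left|{\omega}\right| + 1\right) e^{- 12 \left|{\omega}\right|}}{663552}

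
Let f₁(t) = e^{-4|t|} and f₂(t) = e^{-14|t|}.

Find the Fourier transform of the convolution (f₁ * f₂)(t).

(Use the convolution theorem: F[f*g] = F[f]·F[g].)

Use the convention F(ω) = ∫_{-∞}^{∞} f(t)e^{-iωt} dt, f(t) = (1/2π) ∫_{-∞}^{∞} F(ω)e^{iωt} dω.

F[f₁*f₂](ω) = \frac{224}{\left(\omega^{2} + 16\right) \left(\omega^{2} + 196\right)}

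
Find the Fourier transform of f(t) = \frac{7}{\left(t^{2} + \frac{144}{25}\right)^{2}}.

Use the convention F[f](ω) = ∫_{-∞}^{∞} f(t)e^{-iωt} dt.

F(ω) = \frac{175 \pi \left(12 \left|{\omega}\right| + 5\right) e^{- \frac{12 \left|{\omega}\right|}{5}}}{3456}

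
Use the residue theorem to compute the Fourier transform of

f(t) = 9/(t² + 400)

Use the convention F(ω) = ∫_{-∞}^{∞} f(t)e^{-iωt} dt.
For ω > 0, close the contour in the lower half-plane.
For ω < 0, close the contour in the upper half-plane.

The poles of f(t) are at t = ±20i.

Let g(z) = f(z)e^{-iωz}; for large |z| the factor e^{-iωz} decays in the lower half-plane when ω > 0 and in the upper half-plane when ω < 0.

Case ω > 0 (lower half-plane, clockwise contour ⇒ F(ω) = -2πi·ΣRes):
  Res_{z = - 20 i} g(z) = \frac{9 i e^{- 20 \omega}}{40}
  F(ω) = -2πi·ΣRes = \frac{9 \pi e^{- 20 \omega}}{20}

Case ω < 0 (upper half-plane, counterclockwise contour ⇒ F(ω) = +2πi·ΣRes):
  Res_{z = 20 i} g(z) = - \frac{9 i e^{20 \omega}}{40}
  F(ω) = 2πi·ΣRes = \frac{9 \pi e^{20 \omega}}{20}

Both cases combine into a single formula in |ω|:

F(ω) = \frac{9 \pi e^{- 20 \left|{\omega}\right|}}{20}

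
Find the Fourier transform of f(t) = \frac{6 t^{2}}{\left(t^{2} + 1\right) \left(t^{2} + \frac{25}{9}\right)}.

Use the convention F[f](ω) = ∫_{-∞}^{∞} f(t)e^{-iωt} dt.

F(ω) = - \frac{27 \pi e^{- \left|{\omega}\right|}}{8} + \frac{45 \pi e^{- \frac{5 \left|{\omega}\right|}{3}}}{8}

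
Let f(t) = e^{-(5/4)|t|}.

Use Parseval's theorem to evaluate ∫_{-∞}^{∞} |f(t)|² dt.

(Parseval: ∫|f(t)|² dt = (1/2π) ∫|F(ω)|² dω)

∫|f(t)|² dt = \frac{4}{5}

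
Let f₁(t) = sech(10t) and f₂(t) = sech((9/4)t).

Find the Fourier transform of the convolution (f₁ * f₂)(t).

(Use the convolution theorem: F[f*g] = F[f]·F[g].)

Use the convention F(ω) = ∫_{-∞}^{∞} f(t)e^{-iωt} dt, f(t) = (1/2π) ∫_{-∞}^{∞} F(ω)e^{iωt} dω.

F[f₁*f₂](ω) = \frac{2 \pi^{2}}{45 \cosh{\left(\frac{\pi \omega}{20} \right)} \cosh{\left(\frac{2 \pi \omega}{9} \right)}}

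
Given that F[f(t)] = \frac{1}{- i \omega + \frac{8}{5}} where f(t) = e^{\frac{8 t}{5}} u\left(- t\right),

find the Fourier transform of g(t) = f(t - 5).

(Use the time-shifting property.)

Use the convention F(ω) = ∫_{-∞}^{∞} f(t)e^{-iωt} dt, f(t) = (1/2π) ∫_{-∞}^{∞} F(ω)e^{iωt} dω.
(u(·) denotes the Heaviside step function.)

F[g](ω) = - \frac{5 e^{- 5 i \omega}}{5 i \omega - 8}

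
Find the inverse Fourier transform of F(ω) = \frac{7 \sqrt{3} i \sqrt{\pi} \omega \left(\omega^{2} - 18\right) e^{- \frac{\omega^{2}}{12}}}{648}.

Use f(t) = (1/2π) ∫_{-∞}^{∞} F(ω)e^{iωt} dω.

f(t) = 7 t^{3} e^{- 3 t^{2}}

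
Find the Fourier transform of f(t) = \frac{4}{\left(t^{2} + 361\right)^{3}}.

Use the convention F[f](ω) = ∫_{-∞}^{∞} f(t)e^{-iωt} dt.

F(ω) = \frac{\pi \left(361 \omega^{2} + 57 \left|{\omega}\right| + 3\right) e^{- 19 \left|{\omega}\right|}}{4952198}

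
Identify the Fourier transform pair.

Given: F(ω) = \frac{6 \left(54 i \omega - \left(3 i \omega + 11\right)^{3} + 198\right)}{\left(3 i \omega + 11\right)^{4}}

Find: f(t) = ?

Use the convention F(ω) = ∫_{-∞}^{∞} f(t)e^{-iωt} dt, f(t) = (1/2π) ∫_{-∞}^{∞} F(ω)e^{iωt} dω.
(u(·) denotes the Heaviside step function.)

f(t) = 2 \left(t^{2} - 1\right) e^{- \frac{11 t}{3}} u\left(t\right)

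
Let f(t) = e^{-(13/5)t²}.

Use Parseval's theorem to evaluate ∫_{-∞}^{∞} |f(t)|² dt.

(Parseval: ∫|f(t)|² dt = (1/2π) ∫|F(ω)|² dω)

∫|f(t)|² dt = \frac{\sqrt{130} \sqrt{\pi}}{26}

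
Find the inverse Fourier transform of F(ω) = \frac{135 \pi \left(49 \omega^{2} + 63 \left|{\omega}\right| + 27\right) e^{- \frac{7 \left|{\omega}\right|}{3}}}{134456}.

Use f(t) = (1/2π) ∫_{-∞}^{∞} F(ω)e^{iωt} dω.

f(t) = \frac{5}{\left(t^{2} + \frac{49}{9}\right)^{3}}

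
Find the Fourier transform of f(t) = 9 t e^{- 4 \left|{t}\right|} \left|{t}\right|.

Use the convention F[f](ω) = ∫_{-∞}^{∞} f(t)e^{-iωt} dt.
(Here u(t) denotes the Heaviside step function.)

F(ω) = \frac{36 i \omega \left(\omega^{2} - 48\right)}{\left(\omega^{2} + 16\right)^{3}}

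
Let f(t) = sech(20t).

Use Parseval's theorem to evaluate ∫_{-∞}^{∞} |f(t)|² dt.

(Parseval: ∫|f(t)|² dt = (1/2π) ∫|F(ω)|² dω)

∫|f(t)|² dt = \frac{1}{10}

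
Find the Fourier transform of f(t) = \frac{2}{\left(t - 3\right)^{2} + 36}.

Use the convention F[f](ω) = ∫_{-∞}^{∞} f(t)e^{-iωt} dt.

F(ω) = \frac{\pi e^{- 3 i \omega - 6 \left|{\omega}\right|}}{3}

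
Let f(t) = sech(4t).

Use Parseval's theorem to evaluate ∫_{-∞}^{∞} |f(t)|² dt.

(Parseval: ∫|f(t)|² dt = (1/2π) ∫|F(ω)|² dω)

∫|f(t)|² dt = \frac{1}{2}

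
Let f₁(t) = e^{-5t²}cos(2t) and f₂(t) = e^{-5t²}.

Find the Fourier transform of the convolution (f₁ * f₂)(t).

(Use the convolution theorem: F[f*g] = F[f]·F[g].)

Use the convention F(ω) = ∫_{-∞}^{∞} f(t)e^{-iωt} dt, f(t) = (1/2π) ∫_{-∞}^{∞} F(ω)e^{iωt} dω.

F[f₁*f₂](ω) = \frac{\pi e^{- \frac{\omega^{2}}{10} - \frac{1}{5}} \cosh{\left(\frac{\omega}{5} \right)}}{5}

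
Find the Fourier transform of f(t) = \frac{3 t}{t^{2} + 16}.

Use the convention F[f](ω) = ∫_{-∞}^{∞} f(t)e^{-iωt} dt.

F(ω) = - 3 i \pi e^{- 4 \left|{\omega}\right|} \operatorname{sign}{\left(\omega \right)}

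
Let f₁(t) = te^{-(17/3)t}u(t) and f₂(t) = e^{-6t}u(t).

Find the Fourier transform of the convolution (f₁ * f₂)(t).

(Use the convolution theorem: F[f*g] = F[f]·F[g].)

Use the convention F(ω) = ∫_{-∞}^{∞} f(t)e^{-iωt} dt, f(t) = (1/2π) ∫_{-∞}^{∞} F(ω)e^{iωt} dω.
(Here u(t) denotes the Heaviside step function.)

F[f₁*f₂](ω) = \frac{9}{\left(i \omega + 6\right) \left(3 i \omega + 17\right)^{2}}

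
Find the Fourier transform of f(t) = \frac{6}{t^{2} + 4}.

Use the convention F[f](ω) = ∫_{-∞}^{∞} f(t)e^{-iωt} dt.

F(ω) = 3 \pi e^{- 2 \left|{\omega}\right|}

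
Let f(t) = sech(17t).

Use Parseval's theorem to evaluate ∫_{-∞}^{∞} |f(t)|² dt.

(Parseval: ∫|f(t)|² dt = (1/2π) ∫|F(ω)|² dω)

∫|f(t)|² dt = \frac{2}{17}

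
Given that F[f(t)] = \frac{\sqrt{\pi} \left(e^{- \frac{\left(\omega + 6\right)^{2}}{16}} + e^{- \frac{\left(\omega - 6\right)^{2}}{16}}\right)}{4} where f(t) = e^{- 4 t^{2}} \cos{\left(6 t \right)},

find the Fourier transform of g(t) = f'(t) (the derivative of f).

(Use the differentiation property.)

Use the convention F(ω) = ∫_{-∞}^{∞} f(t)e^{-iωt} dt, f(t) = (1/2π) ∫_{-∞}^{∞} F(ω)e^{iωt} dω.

F[g](ω) = \frac{i \sqrt{\pi} \omega \left(e^{\frac{3 \omega}{2}} + 1\right) e^{- \frac{\omega^{2}}{16} - \frac{3 \omega}{4} - \frac{9}{4}}}{4}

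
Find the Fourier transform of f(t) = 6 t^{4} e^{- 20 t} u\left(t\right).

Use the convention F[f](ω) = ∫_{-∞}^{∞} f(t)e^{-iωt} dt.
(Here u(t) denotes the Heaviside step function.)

F(ω) = \frac{144}{\left(i \omega + 20\right)^{5}}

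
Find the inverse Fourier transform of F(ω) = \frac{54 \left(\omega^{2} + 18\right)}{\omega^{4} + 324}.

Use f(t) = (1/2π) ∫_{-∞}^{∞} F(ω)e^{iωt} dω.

f(t) = 9 e^{- 3 \left|{t}\right|} \cos{\left(3 \left|{t}\right| \right)}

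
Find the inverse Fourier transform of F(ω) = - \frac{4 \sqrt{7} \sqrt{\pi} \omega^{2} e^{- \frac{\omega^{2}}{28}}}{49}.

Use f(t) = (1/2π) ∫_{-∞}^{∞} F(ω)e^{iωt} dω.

f(t) = 4 \left(28 t^{2} - 2\right) e^{- 7 t^{2}}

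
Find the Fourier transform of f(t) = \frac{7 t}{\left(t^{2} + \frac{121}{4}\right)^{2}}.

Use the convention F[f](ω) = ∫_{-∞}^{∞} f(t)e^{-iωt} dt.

F(ω) = - \frac{7 i \pi \omega e^{- \frac{11 \left|{\omega}\right|}{2}}}{11}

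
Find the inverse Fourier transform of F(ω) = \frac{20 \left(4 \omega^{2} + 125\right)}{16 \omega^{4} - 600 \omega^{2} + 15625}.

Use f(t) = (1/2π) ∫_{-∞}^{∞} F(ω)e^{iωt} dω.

f(t) = e^{- \frac{5 \left|{t}\right|}{2}} \cos{\left(5 \left|{t}\right| \right)}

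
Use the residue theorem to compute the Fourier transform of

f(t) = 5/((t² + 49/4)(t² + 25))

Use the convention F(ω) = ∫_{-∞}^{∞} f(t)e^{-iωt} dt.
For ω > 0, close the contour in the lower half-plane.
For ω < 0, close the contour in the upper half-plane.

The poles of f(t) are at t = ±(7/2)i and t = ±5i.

Let g(z) = f(z)e^{-iωz}; for large |z| the factor e^{-iωz} decays in the lower half-plane when ω > 0 and in the upper half-plane when ω < 0.

Case ω > 0 (lower half-plane, clockwise contour ⇒ F(ω) = -2πi·ΣRes):
  Res_{z = - \frac{7 i}{2}} g(z) = \frac{20 i e^{- \frac{7 \omega}{2}}}{357}
  Res_{z = - 5 i} g(z) = - \frac{2 i e^{- 5 \omega}}{51}
  F(ω) = -2πi·ΣRes = - \frac{4 \pi e^{- 5 \omega}}{51} + \frac{40 \pi e^{- \frac{7 \omega}{2}}}{357}

Case ω < 0 (upper half-plane, counterclockwise contour ⇒ F(ω) = +2πi·ΣRes):
  Res_{z = \frac{7 i}{2}} g(z) = - \frac{20 i e^{\frac{7 \omega}{2}}}{357}
  Res_{z = 5 i} g(z) = \frac{2 i e^{5 \omega}}{51}
  F(ω) = 2πi·ΣRes = \frac{4 \pi \left(10 e^{\frac{7 \omega}{2}} - 7 e^{5 \omega}\right)}{357}

Both cases combine into a single formula in |ω|:

F(ω) = - \frac{4 \pi e^{- 5 \left|{\omega}\right|}}{51} + \frac{40 \pi e^{- \frac{7 \left|{\omega}\right|}{2}}}{357}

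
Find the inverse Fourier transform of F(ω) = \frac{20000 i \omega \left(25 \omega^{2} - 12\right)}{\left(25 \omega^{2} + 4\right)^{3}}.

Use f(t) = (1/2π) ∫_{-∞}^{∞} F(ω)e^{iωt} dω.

f(t) = 8 t e^{- \frac{2 \left|{t}\right|}{5}} \left|{t}\right|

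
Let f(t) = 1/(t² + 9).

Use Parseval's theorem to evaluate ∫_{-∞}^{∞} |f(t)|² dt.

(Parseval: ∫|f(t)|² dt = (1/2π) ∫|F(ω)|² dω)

∫|f(t)|² dt = \frac{\pi}{54}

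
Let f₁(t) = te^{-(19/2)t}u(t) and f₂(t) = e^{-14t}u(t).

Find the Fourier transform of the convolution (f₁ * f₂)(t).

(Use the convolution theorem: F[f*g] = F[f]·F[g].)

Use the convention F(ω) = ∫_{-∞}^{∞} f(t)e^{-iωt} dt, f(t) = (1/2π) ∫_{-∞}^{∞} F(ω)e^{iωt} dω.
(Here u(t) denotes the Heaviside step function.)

F[f₁*f₂](ω) = \frac{4}{\left(i \omega + 14\right) \left(2 i \omega + 19\right)^{2}}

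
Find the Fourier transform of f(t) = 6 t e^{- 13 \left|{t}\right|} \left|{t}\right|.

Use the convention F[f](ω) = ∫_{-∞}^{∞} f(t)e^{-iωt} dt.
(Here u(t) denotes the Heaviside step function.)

F(ω) = \frac{24 i \omega \left(\omega^{2} - 507\right)}{\left(\omega^{2} + 169\right)^{3}}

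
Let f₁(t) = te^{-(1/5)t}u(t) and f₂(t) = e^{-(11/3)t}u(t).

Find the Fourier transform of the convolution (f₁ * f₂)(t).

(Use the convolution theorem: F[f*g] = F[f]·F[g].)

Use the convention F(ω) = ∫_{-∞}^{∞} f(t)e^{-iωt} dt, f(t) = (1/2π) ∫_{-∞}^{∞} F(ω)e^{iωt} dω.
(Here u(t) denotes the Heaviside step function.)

F[f₁*f₂](ω) = \frac{75}{\left(3 i \omega + 11\right) \left(5 i \omega + 1\right)^{2}}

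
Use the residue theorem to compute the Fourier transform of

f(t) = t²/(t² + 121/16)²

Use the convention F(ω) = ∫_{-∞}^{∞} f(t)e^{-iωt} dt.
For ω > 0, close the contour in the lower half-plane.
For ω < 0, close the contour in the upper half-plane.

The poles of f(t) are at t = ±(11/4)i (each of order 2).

Let g(z) = f(z)e^{-iωz}; for large |z| the factor e^{-iωz} decays in the lower half-plane when ω > 0 and in the upper half-plane when ω < 0.

Case ω > 0 (lower half-plane, clockwise contour ⇒ F(ω) = -2πi·ΣRes):
  Res_{z = - \frac{11 i}{4}} g(z) = \frac{i \left(4 - 11 \omega\right) e^{- \frac{11 \omega}{4}}}{44} (pole of order 2)
  F(ω) = -2πi·ΣRes = \frac{\pi \left(4 - 11 \omega\right) e^{- \frac{11 \omega}{4}}}{22}

Case ω < 0 (upper half-plane, counterclockwise contour ⇒ F(ω) = +2πi·ΣRes):
  Res_{z = \frac{11 i}{4}} g(z) = \frac{i \left(- 11 \omega - 4\right) e^{\frac{11 \omega}{4}}}{44} (pole of order 2)
  F(ω) = 2πi·ΣRes = \frac{\pi \left(11 \omega + 4\right) e^{\frac{11 \omega}{4}}}{22}

Both cases combine into a single formula in |ω|:

F(ω) = \frac{\pi \left(4 - 11 \left|{\omega}\right|\right) e^{- \frac{11 \left|{\omega}\right|}{4}}}{22}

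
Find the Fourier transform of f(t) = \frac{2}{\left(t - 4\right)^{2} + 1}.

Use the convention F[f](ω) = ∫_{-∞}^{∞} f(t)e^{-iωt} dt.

F(ω) = 2 \pi e^{- 4 i \omega - \left|{\omega}\right|}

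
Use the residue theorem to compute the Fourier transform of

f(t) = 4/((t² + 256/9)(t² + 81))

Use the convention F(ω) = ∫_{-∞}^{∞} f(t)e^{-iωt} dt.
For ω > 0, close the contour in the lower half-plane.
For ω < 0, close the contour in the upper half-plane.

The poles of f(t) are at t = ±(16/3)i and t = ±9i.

Let g(z) = f(z)e^{-iωz}; for large |z| the factor e^{-iωz} decays in the lower half-plane when ω > 0 and in the upper half-plane when ω < 0.

Case ω > 0 (lower half-plane, clockwise contour ⇒ F(ω) = -2πi·ΣRes):
  Res_{z = - \frac{16 i}{3}} g(z) = \frac{27 i e^{- \frac{16 \omega}{3}}}{3784}
  Res_{z = - 9 i} g(z) = - \frac{2 i e^{- 9 \omega}}{473}
  F(ω) = -2πi·ΣRes = - \frac{4 \pi e^{- 9 \omega}}{473} + \frac{27 \pi e^{- \frac{16 \omega}{3}}}{1892}

Case ω < 0 (upper half-plane, counterclockwise contour ⇒ F(ω) = +2πi·ΣRes):
  Res_{z = \frac{16 i}{3}} g(z) = - \frac{27 i e^{\frac{16 \omega}{3}}}{3784}
  Res_{z = 9 i} g(z) = \frac{2 i e^{9 \omega}}{473}
  F(ω) = 2πi·ΣRes = \frac{\pi \left(27 e^{\frac{16 \omega}{3}} - 16 e^{9 \omega}\right)}{1892}

Both cases combine into a single formula in |ω|:

F(ω) = - \frac{4 \pi e^{- 9 \left|{\omega}\right|}}{473} + \frac{27 \pi e^{- \frac{16 \left|{\omega}\right|}{3}}}{1892}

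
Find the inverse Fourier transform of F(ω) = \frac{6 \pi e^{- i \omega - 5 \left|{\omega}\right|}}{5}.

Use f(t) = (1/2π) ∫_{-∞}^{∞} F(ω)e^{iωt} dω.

f(t) = \frac{6}{\left(t - 1\right)^{2} + 25}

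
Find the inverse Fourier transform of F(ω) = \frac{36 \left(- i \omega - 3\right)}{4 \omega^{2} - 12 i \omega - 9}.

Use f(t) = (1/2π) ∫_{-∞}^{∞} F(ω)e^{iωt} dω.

f(t) = 9 \left(\frac{3 t}{2} + 1\right) e^{- \frac{3 t}{2}} u\left(t\right)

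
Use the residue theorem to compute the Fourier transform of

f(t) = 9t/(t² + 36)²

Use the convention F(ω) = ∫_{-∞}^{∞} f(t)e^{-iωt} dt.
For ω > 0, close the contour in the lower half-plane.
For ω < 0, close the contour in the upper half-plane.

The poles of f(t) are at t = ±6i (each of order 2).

Let g(z) = f(z)e^{-iωz}; for large |z| the factor e^{-iωz} decays in the lower half-plane when ω > 0 and in the upper half-plane when ω < 0.

Case ω > 0 (lower half-plane, clockwise contour ⇒ F(ω) = -2πi·ΣRes):
  Res_{z = - 6 i} g(z) = \frac{3 \omega e^{- 6 \omega}}{8} (pole of order 2)
  F(ω) = -2πi·ΣRes = - \frac{3 i \pi \omega e^{- 6 \omega}}{4}

Case ω < 0 (upper half-plane, counterclockwise contour ⇒ F(ω) = +2πi·ΣRes):
  Res_{z = 6 i} g(z) = - \frac{3 \omega e^{6 \omega}}{8} (pole of order 2)
  F(ω) = 2πi·ΣRes = - \frac{3 i \pi \omega e^{6 \omega}}{4}

Both cases combine into a single formula in |ω|:

F(ω) = - \frac{3 i \pi \omega e^{- 6 \left|{\omega}\right|}}{4}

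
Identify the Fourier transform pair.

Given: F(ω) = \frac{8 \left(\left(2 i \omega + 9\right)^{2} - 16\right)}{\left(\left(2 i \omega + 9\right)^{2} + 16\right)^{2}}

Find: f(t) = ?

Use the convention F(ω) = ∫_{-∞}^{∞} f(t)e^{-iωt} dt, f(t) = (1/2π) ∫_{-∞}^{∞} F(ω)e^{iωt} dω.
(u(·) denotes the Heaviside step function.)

f(t) = 2 t e^{- \frac{9 t}{2}} \cos{\left(2 t \right)} u\left(t\right)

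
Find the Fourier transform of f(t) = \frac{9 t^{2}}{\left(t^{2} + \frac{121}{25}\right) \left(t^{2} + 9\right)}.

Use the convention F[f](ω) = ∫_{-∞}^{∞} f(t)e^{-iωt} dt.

F(ω) = \frac{675 \pi e^{- 3 \left|{\omega}\right|}}{104} - \frac{495 \pi e^{- \frac{11 \left|{\omega}\right|}{5}}}{104}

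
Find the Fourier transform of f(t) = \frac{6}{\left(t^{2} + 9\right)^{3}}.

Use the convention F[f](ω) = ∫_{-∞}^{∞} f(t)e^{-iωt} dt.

F(ω) = \frac{\pi \left(3 \omega^{2} + 3 \left|{\omega}\right| + 1\right) e^{- 3 \left|{\omega}\right|}}{108}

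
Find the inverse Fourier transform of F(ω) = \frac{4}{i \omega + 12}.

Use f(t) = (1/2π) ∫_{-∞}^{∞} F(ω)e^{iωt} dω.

f(t) = 4 e^{- 12 t} u\left(t\right)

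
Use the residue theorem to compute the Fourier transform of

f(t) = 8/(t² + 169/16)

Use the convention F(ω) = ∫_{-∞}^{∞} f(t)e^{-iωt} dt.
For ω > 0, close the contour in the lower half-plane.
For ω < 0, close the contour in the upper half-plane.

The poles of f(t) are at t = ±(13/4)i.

Let g(z) = f(z)e^{-iωz}; for large |z| the factor e^{-iωz} decays in the lower half-plane when ω > 0 and in the upper half-plane when ω < 0.

Case ω > 0 (lower half-plane, clockwise contour ⇒ F(ω) = -2πi·ΣRes):
  Res_{z = - \frac{13 i}{4}} g(z) = \frac{16 i e^{- \frac{13 \omega}{4}}}{13}
  F(ω) = -2πi·ΣRes = \frac{32 \pi e^{- \frac{13 \omega}{4}}}{13}

Case ω < 0 (upper half-plane, counterclockwise contour ⇒ F(ω) = +2πi·ΣRes):
  Res_{z = \frac{13 i}{4}} g(z) = - \frac{16 i e^{\frac{13 \omega}{4}}}{13}
  F(ω) = 2πi·ΣRes = \frac{32 \pi e^{\frac{13 \omega}{4}}}{13}

Both cases combine into a single formula in |ω|:

F(ω) = \frac{32 \pi e^{- \frac{13 \left|{\omega}\right|}{4}}}{13}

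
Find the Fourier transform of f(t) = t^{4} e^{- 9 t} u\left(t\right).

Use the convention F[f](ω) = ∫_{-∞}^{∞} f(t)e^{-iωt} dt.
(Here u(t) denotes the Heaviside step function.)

F(ω) = \frac{24}{\left(i \omega + 9\right)^{5}}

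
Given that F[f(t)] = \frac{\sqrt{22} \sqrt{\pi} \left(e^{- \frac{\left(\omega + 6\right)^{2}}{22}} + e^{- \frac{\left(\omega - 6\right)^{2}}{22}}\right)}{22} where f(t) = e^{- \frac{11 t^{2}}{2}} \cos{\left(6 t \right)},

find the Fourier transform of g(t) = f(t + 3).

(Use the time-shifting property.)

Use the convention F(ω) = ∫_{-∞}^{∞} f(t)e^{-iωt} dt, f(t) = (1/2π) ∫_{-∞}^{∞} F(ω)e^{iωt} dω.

F[g](ω) = \frac{\sqrt{22} \sqrt{\pi} \left(e^{\frac{12 \omega}{11}} + 1\right) e^{- \frac{\omega^{2}}{22} - \frac{6 \omega}{11} + 3 i \omega - \frac{18}{11}}}{22}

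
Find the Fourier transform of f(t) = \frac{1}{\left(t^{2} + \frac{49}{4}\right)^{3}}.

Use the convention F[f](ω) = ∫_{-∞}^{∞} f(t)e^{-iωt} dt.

F(ω) = \frac{\pi \left(49 \omega^{2} + 42 \left|{\omega}\right| + 12\right) e^{- \frac{7 \left|{\omega}\right|}{2}}}{16807}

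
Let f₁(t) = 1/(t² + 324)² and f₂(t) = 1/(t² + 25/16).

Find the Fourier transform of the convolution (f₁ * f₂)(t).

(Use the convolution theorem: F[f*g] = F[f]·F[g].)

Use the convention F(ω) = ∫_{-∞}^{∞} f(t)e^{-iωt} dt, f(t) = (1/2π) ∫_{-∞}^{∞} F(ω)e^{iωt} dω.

F[f₁*f₂](ω) = \frac{\pi^{2} \left(18 \left|{\omega}\right| + 1\right) e^{- \frac{77 \left|{\omega}\right|}{4}}}{14580}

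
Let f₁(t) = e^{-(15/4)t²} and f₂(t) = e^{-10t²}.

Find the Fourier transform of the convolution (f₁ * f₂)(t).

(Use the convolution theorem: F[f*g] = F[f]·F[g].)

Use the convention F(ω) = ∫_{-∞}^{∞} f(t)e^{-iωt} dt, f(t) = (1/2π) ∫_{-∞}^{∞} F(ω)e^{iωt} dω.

F[f₁*f₂](ω) = \frac{\sqrt{6} \pi e^{- \frac{11 \omega^{2}}{120}}}{15}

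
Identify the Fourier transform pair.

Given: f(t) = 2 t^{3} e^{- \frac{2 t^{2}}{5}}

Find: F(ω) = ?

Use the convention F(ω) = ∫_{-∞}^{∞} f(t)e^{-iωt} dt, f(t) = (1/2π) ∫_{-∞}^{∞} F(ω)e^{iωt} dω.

F(ω) = \frac{25 \sqrt{10} i \sqrt{\pi} \omega \left(5 \omega^{2} - 12\right) e^{- \frac{5 \omega^{2}}{8}}}{64}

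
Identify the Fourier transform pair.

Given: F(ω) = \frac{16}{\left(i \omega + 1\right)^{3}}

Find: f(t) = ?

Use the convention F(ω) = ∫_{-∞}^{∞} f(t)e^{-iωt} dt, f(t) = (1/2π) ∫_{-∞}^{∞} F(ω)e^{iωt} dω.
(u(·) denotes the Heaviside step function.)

f(t) = 8 t^{2} e^{- t} u\left(t\right)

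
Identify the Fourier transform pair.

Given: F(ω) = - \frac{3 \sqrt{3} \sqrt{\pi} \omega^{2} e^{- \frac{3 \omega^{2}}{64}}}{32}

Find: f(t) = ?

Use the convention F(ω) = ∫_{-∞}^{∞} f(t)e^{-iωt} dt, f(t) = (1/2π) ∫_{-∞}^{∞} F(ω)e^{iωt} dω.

f(t) = 2 \left(\frac{64 t^{2}}{3} - 2\right) e^{- \frac{16 t^{2}}{3}}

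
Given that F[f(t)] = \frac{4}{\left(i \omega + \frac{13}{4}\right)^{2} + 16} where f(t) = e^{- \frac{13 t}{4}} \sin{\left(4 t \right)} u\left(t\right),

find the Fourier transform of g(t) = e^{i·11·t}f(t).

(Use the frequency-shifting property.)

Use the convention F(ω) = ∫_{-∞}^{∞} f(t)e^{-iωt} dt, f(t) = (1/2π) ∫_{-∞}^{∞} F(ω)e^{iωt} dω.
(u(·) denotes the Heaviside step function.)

F[g](ω) = \frac{64}{\left(4 i \left(\omega - 11\right) + 13\right)^{2} + 256}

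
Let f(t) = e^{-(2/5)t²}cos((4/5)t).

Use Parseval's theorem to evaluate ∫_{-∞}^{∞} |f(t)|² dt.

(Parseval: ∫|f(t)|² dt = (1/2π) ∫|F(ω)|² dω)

∫|f(t)|² dt = \frac{\sqrt{5} \sqrt{\pi} \left(1 + e^{\frac{4}{5}}\right)}{4 e^{\frac{4}{5}}}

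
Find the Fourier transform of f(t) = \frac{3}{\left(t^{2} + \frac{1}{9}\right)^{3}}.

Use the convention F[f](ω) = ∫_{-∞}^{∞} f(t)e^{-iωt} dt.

F(ω) = \frac{81 \pi \left(\omega^{2} + 9 \left|{\omega}\right| + 27\right) e^{- \frac{\left|{\omega}\right|}{3}}}{8}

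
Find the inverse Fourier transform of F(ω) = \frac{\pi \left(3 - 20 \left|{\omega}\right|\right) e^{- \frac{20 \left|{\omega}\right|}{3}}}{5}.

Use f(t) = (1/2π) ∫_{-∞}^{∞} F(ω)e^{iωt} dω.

f(t) = \frac{8 t^{2}}{\left(t^{2} + \frac{400}{9}\right)^{2}}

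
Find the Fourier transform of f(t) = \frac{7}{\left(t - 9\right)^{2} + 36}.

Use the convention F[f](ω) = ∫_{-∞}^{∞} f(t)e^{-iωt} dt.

F(ω) = \frac{7 \pi e^{- 9 i \omega - 6 \left|{\omega}\right|}}{6}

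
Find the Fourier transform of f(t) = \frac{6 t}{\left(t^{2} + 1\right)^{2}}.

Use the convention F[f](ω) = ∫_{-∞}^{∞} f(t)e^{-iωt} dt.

F(ω) = - 3 i \pi \omega e^{- \left|{\omega}\right|}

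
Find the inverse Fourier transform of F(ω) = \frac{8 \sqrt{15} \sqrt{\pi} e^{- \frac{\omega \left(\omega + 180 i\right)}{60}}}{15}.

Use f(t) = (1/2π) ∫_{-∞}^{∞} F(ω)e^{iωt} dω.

f(t) = 8 e^{- 15 \left(t - 3\right)^{2}}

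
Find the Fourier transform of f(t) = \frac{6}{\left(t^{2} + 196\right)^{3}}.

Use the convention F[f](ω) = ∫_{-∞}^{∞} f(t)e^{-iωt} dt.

F(ω) = \frac{3 \pi \left(196 \omega^{2} + 42 \left|{\omega}\right| + 3\right) e^{- 14 \left|{\omega}\right|}}{2151296}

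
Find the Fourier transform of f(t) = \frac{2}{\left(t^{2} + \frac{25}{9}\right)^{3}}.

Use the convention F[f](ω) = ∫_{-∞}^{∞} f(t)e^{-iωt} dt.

F(ω) = \frac{27 \pi \left(25 \omega^{2} + 45 \left|{\omega}\right| + 27\right) e^{- \frac{5 \left|{\omega}\right|}{3}}}{12500}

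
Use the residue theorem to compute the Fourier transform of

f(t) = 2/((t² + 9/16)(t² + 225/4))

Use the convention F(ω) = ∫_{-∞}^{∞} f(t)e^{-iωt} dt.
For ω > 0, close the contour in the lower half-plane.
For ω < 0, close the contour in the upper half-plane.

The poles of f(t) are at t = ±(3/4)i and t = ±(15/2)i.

Let g(z) = f(z)e^{-iωz}; for large |z| the factor e^{-iωz} decays in the lower half-plane when ω > 0 and in the upper half-plane when ω < 0.

Case ω > 0 (lower half-plane, clockwise contour ⇒ F(ω) = -2πi·ΣRes):
  Res_{z = - \frac{3 i}{4}} g(z) = \frac{64 i e^{- \frac{3 \omega}{4}}}{2673}
  Res_{z = - \frac{15 i}{2}} g(z) = - \frac{32 i e^{- \frac{15 \omega}{2}}}{13365}
  F(ω) = -2πi·ΣRes = - \frac{64 \pi e^{- \frac{15 \omega}{2}}}{13365} + \frac{128 \pi e^{- \frac{3 \omega}{4}}}{2673}

Case ω < 0 (upper half-plane, counterclockwise contour ⇒ F(ω) = +2πi·ΣRes):
  Res_{z = \frac{3 i}{4}} g(z) = - \frac{64 i e^{\frac{3 \omega}{4}}}{2673}
  Res_{z = \frac{15 i}{2}} g(z) = \frac{32 i e^{\frac{15 \omega}{2}}}{13365}
  F(ω) = 2πi·ΣRes = \frac{64 \pi \left(10 e^{\frac{3 \omega}{4}} - e^{\frac{15 \omega}{2}}\right)}{13365}

Both cases combine into a single formula in |ω|:

F(ω) = - \frac{64 \pi e^{- \frac{15 \left|{\omega}\right|}{2}}}{13365} + \frac{128 \pi e^{- \frac{3 \left|{\omega}\right|}{4}}}{2673}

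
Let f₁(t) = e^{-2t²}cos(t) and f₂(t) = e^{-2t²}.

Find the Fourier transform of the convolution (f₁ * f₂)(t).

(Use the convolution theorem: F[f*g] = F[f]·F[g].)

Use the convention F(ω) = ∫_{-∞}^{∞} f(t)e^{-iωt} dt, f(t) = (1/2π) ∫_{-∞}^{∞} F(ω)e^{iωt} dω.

F[f₁*f₂](ω) = \frac{\pi \left(e^{\frac{\omega}{2}} + 1\right) e^{- \frac{\omega^{2}}{4} - \frac{\omega}{4} - \frac{1}{8}}}{4}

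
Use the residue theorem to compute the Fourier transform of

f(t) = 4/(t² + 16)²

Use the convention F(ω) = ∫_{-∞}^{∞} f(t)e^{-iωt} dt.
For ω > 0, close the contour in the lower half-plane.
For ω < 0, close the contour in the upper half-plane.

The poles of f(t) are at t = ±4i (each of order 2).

Let g(z) = f(z)e^{-iωz}; for large |z| the factor e^{-iωz} decays in the lower half-plane when ω > 0 and in the upper half-plane when ω < 0.

Case ω > 0 (lower half-plane, clockwise contour ⇒ F(ω) = -2πi·ΣRes):
  Res_{z = - 4 i} g(z) = \frac{i \left(4 \omega + 1\right) e^{- 4 \omega}}{64} (pole of order 2)
  F(ω) = -2πi·ΣRes = \frac{\pi \left(4 \omega + 1\right) e^{- 4 \omega}}{32}

Case ω < 0 (upper half-plane, counterclockwise contour ⇒ F(ω) = +2πi·ΣRes):
  Res_{z = 4 i} g(z) = \frac{i \left(4 \omega - 1\right) e^{4 \omega}}{64} (pole of order 2)
  F(ω) = 2πi·ΣRes = \frac{\pi \left(1 - 4 \omega\right) e^{4 \omega}}{32}

Both cases combine into a single formula in |ω|:

F(ω) = \frac{\pi \left(4 \left|{\omega}\right| + 1\right) e^{- 4 \left|{\omega}\right|}}{32}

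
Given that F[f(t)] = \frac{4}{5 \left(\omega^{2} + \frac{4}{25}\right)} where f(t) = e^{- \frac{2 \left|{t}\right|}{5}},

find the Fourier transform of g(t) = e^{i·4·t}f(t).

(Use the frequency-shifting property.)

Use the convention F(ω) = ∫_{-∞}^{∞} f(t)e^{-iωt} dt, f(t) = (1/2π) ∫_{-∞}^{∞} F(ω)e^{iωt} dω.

F[g](ω) = \frac{20}{25 \left(\omega - 4\right)^{2} + 4}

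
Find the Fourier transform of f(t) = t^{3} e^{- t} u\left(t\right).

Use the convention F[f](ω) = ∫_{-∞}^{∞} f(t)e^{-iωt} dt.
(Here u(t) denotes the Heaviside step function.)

F(ω) = \frac{6}{\left(i \omega + 1\right)^{4}}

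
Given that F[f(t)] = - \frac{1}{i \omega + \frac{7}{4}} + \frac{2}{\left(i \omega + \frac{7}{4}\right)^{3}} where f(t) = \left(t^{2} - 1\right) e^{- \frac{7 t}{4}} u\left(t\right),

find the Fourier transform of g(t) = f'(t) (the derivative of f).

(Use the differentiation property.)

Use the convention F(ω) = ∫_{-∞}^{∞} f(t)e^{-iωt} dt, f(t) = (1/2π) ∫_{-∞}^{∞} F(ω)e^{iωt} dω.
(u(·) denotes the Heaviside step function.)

F[g](ω) = \frac{4 i \omega \left(128 i \omega - \left(4 i \omega + 7\right)^{3} + 224\right)}{\left(4 i \omega + 7\right)^{4}}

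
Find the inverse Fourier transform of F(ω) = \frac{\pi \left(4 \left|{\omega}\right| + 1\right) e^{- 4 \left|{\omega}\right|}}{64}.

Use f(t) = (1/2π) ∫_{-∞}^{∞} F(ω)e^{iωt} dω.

f(t) = \frac{2}{\left(t^{2} + 16\right)^{2}}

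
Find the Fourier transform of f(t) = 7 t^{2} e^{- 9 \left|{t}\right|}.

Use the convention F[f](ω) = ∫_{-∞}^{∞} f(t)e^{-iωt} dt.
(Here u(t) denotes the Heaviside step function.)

F(ω) = \frac{756 \left(27 - \omega^{2}\right)}{\left(\omega^{2} + 81\right)^{3}}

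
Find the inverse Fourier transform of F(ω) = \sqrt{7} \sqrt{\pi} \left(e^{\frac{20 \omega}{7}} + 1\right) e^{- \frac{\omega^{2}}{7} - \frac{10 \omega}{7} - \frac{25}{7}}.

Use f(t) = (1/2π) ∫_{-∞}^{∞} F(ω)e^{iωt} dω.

f(t) = 7 e^{- \frac{7 t^{2}}{4}} \cos{\left(5 t \right)}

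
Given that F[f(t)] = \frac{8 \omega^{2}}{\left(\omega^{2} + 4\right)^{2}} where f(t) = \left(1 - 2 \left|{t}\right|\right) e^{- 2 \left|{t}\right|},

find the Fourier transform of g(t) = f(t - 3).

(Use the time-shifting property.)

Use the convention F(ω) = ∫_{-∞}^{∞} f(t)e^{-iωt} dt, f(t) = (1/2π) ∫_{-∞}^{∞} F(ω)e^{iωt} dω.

F[g](ω) = \frac{8 \omega^{2} e^{- 3 i \omega}}{\left(\omega^{2} + 4\right)^{2}}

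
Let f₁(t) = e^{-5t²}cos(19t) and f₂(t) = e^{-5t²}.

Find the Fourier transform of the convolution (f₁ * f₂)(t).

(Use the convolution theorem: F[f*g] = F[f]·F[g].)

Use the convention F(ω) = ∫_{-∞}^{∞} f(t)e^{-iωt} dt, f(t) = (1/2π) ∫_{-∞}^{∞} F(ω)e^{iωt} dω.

F[f₁*f₂](ω) = \frac{\pi \left(e^{\frac{19 \omega}{5}} + 1\right) e^{- \frac{\omega^{2}}{10} - \frac{19 \omega}{10} - \frac{361}{20}}}{10}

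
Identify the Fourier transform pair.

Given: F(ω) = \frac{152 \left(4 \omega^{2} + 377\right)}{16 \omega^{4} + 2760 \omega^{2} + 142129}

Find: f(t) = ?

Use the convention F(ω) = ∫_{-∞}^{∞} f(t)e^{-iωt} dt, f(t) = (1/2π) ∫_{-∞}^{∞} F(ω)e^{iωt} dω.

f(t) = 2 e^{- \frac{19 \left|{t}\right|}{2}} \cos{\left(2 t \right)}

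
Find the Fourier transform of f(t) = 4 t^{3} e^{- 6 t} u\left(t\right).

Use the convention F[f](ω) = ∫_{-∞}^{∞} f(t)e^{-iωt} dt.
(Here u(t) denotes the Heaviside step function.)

F(ω) = \frac{24}{\left(i \omega + 6\right)^{4}}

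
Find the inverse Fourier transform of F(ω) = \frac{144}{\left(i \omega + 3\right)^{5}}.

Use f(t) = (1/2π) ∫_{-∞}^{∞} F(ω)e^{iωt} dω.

f(t) = 6 t^{4} e^{- 3 t} u\left(t\right)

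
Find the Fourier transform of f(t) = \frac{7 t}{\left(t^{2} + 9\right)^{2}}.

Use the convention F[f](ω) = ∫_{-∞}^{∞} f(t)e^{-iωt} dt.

F(ω) = - \frac{7 i \pi \omega e^{- 3 \left|{\omega}\right|}}{6}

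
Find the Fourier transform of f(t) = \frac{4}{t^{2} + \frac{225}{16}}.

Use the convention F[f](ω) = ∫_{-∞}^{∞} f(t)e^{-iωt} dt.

F(ω) = \frac{16 \pi e^{- \frac{15 \left|{\omega}\right|}{4}}}{15}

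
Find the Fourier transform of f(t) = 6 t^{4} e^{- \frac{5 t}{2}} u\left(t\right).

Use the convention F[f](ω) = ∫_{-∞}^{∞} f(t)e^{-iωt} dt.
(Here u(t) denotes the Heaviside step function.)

F(ω) = \frac{4608}{\left(2 i \omega + 5\right)^{5}}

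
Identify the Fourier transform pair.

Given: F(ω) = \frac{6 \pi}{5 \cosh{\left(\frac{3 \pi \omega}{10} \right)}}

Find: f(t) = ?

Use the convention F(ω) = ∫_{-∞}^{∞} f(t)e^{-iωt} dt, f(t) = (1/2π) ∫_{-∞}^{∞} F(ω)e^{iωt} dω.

f(t) = \frac{2}{\cosh{\left(\frac{5 t}{3} \right)}}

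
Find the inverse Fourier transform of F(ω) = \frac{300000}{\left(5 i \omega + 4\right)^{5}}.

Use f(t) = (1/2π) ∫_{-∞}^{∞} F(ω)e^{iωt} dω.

f(t) = 4 t^{4} e^{- \frac{4 t}{5}} u\left(t\right)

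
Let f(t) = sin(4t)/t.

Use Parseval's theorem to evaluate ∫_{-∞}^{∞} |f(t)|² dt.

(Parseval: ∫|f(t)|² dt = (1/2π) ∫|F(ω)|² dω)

∫|f(t)|² dt = 4 \pi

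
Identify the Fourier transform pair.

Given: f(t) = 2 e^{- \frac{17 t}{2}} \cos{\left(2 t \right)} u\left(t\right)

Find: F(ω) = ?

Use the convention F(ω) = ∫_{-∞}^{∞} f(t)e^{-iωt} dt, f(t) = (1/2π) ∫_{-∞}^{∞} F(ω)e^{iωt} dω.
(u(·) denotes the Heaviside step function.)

F(ω) = \frac{4 \left(2 i \omega + 17\right)}{\left(2 i \omega + 17\right)^{2} + 16}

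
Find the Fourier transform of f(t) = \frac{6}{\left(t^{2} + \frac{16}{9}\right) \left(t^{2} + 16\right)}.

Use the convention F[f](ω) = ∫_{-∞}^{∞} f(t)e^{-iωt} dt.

F(ω) = - \frac{27 \pi e^{- 4 \left|{\omega}\right|}}{256} + \frac{81 \pi e^{- \frac{4 \left|{\omega}\right|}{3}}}{256}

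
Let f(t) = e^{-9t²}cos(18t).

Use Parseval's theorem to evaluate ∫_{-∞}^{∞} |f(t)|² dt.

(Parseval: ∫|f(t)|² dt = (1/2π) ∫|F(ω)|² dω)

∫|f(t)|² dt = \frac{\sqrt{2} \sqrt{\pi} \left(1 + e^{18}\right)}{12 e^{18}}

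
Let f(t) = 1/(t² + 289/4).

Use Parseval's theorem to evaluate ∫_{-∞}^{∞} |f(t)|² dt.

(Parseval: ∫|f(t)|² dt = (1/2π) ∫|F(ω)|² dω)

∫|f(t)|² dt = \frac{4 \pi}{4913}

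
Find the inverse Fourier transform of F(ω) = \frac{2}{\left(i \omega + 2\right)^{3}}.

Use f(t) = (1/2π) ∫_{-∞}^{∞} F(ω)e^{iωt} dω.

f(t) = t^{2} e^{- 2 t} u\left(t\right)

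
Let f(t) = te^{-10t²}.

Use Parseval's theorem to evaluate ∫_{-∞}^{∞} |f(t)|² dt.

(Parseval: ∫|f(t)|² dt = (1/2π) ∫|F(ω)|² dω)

∫|f(t)|² dt = \frac{\sqrt{5} \sqrt{\pi}}{400}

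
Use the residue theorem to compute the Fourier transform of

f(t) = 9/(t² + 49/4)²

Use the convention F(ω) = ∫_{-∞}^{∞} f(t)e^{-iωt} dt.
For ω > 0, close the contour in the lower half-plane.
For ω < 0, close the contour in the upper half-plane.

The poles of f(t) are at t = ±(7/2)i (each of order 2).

Let g(z) = f(z)e^{-iωz}; for large |z| the factor e^{-iωz} decays in the lower half-plane when ω > 0 and in the upper half-plane when ω < 0.

Case ω > 0 (lower half-plane, clockwise contour ⇒ F(ω) = -2πi·ΣRes):
  Res_{z = - \frac{7 i}{2}} g(z) = \frac{9 i \left(7 \omega + 2\right) e^{- \frac{7 \omega}{2}}}{343} (pole of order 2)
  F(ω) = -2πi·ΣRes = \frac{18 \pi \left(7 \omega + 2\right) e^{- \frac{7 \omega}{2}}}{343}

Case ω < 0 (upper half-plane, counterclockwise contour ⇒ F(ω) = +2πi·ΣRes):
  Res_{z = \frac{7 i}{2}} g(z) = \frac{9 i \left(7 \omega - 2\right) e^{\frac{7 \omega}{2}}}{343} (pole of order 2)
  F(ω) = 2πi·ΣRes = \frac{18 \pi \left(2 - 7 \omega\right) e^{\frac{7 \omega}{2}}}{343}

Both cases combine into a single formula in |ω|:

F(ω) = \frac{18 \pi \left(7 \left|{\omega}\right| + 2\right) e^{- \frac{7 \left|{\omega}\right|}{2}}}{343}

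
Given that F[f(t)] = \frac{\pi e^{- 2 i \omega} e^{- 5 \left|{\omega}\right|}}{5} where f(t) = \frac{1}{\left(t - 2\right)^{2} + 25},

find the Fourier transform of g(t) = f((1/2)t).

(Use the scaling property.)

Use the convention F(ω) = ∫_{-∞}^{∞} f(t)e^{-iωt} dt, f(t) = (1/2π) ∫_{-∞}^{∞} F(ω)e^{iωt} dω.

F[g](ω) = \frac{2 \pi e^{- 4 i \omega - 10 \left|{\omega}\right|}}{5}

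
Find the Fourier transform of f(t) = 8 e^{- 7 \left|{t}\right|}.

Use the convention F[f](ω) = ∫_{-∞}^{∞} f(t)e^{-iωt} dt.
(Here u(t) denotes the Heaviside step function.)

F(ω) = \frac{112}{\omega^{2} + 49}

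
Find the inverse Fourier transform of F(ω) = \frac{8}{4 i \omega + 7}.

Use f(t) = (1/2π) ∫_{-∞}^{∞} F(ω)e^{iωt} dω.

f(t) = 2 e^{- \frac{7 t}{4}} u\left(t\right)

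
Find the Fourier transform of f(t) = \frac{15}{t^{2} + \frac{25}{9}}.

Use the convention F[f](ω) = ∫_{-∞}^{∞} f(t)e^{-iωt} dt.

F(ω) = 9 \pi e^{- \frac{5 \left|{\omega}\right|}{3}}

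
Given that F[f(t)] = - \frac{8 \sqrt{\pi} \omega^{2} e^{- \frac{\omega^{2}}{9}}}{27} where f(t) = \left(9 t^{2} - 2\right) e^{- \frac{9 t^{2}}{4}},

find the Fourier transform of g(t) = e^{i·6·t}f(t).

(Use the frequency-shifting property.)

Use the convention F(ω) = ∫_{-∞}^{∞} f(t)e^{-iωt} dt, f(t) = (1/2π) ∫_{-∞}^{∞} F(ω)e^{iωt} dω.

F[g](ω) = - \frac{8 \sqrt{\pi} \left(\omega - 6\right)^{2} e^{- \frac{\left(\omega - 6\right)^{2}}{9}}}{27}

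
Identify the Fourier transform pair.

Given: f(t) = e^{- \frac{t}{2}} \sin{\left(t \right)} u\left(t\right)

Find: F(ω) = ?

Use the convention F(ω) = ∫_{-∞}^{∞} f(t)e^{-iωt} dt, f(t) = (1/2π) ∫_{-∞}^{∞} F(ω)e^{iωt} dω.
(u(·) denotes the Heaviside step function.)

F(ω) = \frac{4}{\left(2 i \omega + 1\right)^{2} + 4}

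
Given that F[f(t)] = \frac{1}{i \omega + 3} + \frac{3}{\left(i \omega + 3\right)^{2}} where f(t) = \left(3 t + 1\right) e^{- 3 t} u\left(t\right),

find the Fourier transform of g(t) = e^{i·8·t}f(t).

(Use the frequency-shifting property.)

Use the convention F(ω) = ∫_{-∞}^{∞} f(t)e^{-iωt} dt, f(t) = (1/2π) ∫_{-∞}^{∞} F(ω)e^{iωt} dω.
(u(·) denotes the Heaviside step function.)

F[g](ω) = \frac{3 i \left(\omega - 8\right) + \left(i \left(\omega - 8\right) + 3\right)^{2} + 9}{\left(i \left(\omega - 8\right) + 3\right)^{3}}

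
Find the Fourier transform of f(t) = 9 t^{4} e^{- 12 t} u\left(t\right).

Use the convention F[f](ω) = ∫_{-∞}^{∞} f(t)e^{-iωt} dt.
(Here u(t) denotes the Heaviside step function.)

F(ω) = \frac{216}{\left(i \omega + 12\right)^{5}}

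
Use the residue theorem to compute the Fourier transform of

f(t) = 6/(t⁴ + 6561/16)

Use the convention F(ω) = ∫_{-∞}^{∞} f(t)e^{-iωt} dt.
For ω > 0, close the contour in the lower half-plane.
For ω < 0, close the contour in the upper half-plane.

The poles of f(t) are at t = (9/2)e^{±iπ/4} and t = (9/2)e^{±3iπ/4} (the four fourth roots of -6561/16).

Let g(z) = f(z)e^{-iωz}; for large |z| the factor e^{-iωz} decays in the lower half-plane when ω > 0 and in the upper half-plane when ω < 0.

Case ω > 0 (lower half-plane, clockwise contour ⇒ F(ω) = -2πi·ΣRes):
  Res_{z = - \frac{9 \sqrt{2}}{4} - \frac{9 \sqrt{2} i}{4}} g(z) = \frac{2 \sqrt{2} \left(1 + i\right) e^{\frac{9 \sqrt{2} \omega \left(-1 + i\right)}{4}}}{243}
  Res_{z = \frac{9 \sqrt{2}}{4} - \frac{9 \sqrt{2} i}{4}} g(z) = \frac{2 \sqrt{2} \left(-1 + i\right) e^{- \frac{9 \sqrt{2} \omega \left(1 + i\right)}{4}}}{243}
  F(ω) = -2πi·ΣRes = \frac{4 \sqrt{2} \pi \left(\left(1 - i\right) e^{\frac{9 \sqrt{2} i \omega}{2}} + 1 + i\right) e^{- \frac{9 \sqrt{2} \omega \left(1 + i\right)}{4}}}{243} = \frac{16 \pi e^{- \frac{9 \sqrt{2} \omega}{4}} \sin{\left(\frac{9 \sqrt{2} \omega}{4} + \frac{\pi}{4} \right)}}{243}

Case ω < 0 (upper half-plane, counterclockwise contour ⇒ F(ω) = +2πi·ΣRes):
  Res_{z = \frac{9 \sqrt{2}}{4} + \frac{9 \sqrt{2} i}{4}} g(z) = - \frac{2 \sqrt{2} \left(1 + i\right) e^{\frac{9 \sqrt{2} \omega \left(1 - i\right)}{4}}}{243}
  Res_{z = - \frac{9 \sqrt{2}}{4} + \frac{9 \sqrt{2} i}{4}} g(z) = \frac{2 \sqrt{2} \left(1 - i\right) e^{\frac{9 \sqrt{2} \omega \left(1 + i\right)}{4}}}{243}
  F(ω) = 2πi·ΣRes = - \frac{4 \sqrt{2} i \pi \left(\left(1 + i\right) e^{\frac{9 \sqrt{2} \omega \left(1 - i\right)}{4}} - \left(1 - i\right) e^{\frac{9 \sqrt{2} \omega \left(1 + i\right)}{4}}\right)}{243} = \frac{16 \pi e^{\frac{9 \sqrt{2} \omega}{4}} \cos{\left(\frac{9 \sqrt{2} \omega}{4} + \frac{\pi}{4} \right)}}{243}

Both cases combine into a single formula in |ω|:

F(ω) = \frac{16 \pi e^{- \frac{9 \sqrt{2} \left|{\omega}\right|}{4}} \sin{\left(\frac{9 \sqrt{2} \left|{\omega}\right|}{4} + \frac{\pi}{4} \right)}}{243}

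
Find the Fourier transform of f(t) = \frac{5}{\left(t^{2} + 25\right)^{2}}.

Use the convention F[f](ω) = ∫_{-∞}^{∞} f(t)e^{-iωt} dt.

F(ω) = \frac{\pi \left(5 \left|{\omega}\right| + 1\right) e^{- 5 \left|{\omega}\right|}}{50}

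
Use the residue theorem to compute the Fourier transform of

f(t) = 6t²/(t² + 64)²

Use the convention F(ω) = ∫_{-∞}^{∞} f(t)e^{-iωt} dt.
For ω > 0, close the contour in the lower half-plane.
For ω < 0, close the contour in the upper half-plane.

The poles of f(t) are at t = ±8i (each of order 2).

Let g(z) = f(z)e^{-iωz}; for large |z| the factor e^{-iωz} decays in the lower half-plane when ω > 0 and in the upper half-plane when ω < 0.

Case ω > 0 (lower half-plane, clockwise contour ⇒ F(ω) = -2πi·ΣRes):
  Res_{z = - 8 i} g(z) = \frac{3 i \left(1 - 8 \omega\right) e^{- 8 \omega}}{16} (pole of order 2)
  F(ω) = -2πi·ΣRes = \frac{3 \pi \left(1 - 8 \omega\right) e^{- 8 \omega}}{8}

Case ω < 0 (upper half-plane, counterclockwise contour ⇒ F(ω) = +2πi·ΣRes):
  Res_{z = 8 i} g(z) = \frac{3 i \left(- 8 \omega - 1\right) e^{8 \omega}}{16} (pole of order 2)
  F(ω) = 2πi·ΣRes = \frac{3 \pi \left(8 \omega + 1\right) e^{8 \omega}}{8}

Both cases combine into a single formula in |ω|:

F(ω) = \frac{3 \pi \left(1 - 8 \left|{\omega}\right|\right) e^{- 8 \left|{\omega}\right|}}{8}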